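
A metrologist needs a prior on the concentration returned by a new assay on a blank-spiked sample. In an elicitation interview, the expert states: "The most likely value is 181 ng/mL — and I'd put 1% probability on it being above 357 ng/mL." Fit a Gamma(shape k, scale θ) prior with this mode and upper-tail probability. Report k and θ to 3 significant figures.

k ≈ 11.7, θ ≈ 17

Gamma(k,θ) with k>1 has mode (k−1)θ, so θ = 181/(k−1).
Need P(X < 357) = 0.99 with θ tied to k this way. Start at k = 2, θ = 181: P(X<357) ≈ 0.586.
Too low — raise k to concentrate. Iterating converges to k ≈ 11.7.
Then θ = 181/(11.7−1) ≈ 17.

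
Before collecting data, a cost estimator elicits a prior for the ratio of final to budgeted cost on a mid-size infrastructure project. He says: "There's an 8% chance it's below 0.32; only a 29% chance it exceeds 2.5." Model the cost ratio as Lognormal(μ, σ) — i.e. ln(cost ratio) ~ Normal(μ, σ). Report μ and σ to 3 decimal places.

μ ≈ 0.335, σ ≈ 1.050

If T ~ Lognormal(μ,σ) then ln T ~ Normal(μ,σ), so the p-quantile of ln T is μ + z_p·σ.
ln(0.32) = -1.139 and ln(2.5) = 0.9163; z_{0.08} = -1.405, z_{0.71} = 0.5534.
σ = (0.9163 − -1.139)/(0.5534 − (-1.405)) = 1.050.
μ = -1.139 − (-1.405)·1.050 = 0.335.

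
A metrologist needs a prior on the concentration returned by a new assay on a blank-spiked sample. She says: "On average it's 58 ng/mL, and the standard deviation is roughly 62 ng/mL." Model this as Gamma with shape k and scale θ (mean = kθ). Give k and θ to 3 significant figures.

k ≈ 0.875, θ ≈ 66.3

For Gamma(k, scale θ): mean = kθ, variance = kθ², so CV = 1/√k.
CV = SD/mean = 62/58 = 1.069, hence k = 1/CV² = 0.875.
Then θ = mean/k = 58/0.875 = 66.3.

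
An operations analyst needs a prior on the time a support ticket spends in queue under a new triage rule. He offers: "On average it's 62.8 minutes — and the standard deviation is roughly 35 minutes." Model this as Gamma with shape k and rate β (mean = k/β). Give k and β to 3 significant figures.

k ≈ 3.22, β ≈ 0.0513

For Gamma(k, rate β): mean = k/β, variance = k/β², so CV = 1/√k.
CV = SD/mean = 35/62.8 = 0.5573, hence k = 1/CV² = 3.22.
Then β = k/mean = 3.22/62.8 = 0.0513.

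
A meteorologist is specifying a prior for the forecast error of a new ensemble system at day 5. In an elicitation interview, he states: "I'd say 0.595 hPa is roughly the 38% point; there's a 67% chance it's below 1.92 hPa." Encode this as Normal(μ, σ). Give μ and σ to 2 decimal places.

The p-quantile of Normal(μ,σ) is μ + z_p·σ, with z_{0.38} = -0.3055 and z_{0.67} = 0.4399.
Eliminate σ: μ = (z₂·x₁ − z₁·x₂)/(z₂ − z₁) = (0.4399·0.595 − (-0.3055)·1.92)/0.7454 = 1.14.
Then σ = (x₂ − x₁)/(z₂ − z₁) = (1.92 − 0.595)/0.7454 = 1.78.

μ = 1.14, σ = 1.78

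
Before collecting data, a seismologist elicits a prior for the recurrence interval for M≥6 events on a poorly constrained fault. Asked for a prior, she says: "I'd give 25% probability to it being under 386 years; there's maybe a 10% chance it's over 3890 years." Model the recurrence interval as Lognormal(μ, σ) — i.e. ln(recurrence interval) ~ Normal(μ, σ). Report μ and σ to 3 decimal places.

μ ≈ 6.752, σ ≈ 1.181

If T ~ Lognormal(μ,σ) then ln T ~ Normal(μ,σ), so the p-quantile of ln T is μ + z_p·σ.
ln(386) = 5.956 and ln(3890) = 8.266; z_{0.25} = -0.6745, z_{0.9} = 1.282.
σ = (8.266 − 5.956)/(1.282 − (-0.6745)) = 1.181.
μ = 5.956 − (-0.6745)·1.181 = 6.752.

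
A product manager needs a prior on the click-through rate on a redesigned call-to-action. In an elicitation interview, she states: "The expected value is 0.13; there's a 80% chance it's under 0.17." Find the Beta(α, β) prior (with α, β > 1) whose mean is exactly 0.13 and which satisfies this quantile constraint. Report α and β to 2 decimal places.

α ≈ 5.82, β ≈ 38.98

With mean 0.13 fixed, write α = 0.13s, β = 0.87s where s = α+β.
Need P(θ < 0.17) = 0.8 under Beta(0.13s, 0.87s). Normal approximation: (q−m)/√(m(1−m)/s) ≈ z_{0.8} = 0.842, so s ≈ 0.13·0.87·(0.842)²/(0.17−0.13)² = 50.1.
At s = 50.1: P(θ<0.17) ≈ 0.810. Adjusting to match 0.8 gives s ≈ 44.80.
So α = 0.13·44.80 ≈ 5.82, β = 0.87·44.80 ≈ 38.98.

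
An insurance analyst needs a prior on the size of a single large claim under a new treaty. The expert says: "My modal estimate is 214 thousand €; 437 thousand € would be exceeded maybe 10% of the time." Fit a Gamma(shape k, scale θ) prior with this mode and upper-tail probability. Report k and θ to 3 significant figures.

Gamma(k,θ) with k>1 has mode (k−1)θ, so θ = 214/(k−1).
Need P(X < 437) = 0.9 with θ tied to k this way. Start at k = 2, θ = 214: P(X<437) ≈ 0.605.
Too low — raise k to concentrate. Iterating converges to k ≈ 4.76.
Then θ = 214/(4.76−1) ≈ 56.8.

k ≈ 4.76, θ ≈ 56.8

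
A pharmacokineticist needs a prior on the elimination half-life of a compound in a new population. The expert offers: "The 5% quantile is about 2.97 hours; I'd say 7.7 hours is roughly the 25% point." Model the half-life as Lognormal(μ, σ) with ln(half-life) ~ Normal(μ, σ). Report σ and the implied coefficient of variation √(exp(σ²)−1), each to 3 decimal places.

σ ≈ 0.982, CV ≈ 1.273

If T ~ Lognormal(μ,σ) then ln T ~ Normal(μ,σ), so the p-quantile of ln T is μ + z_p·σ.
ln(2.97) = 1.089 and ln(7.7) = 2.041; z_{0.05} = -1.645, z_{0.25} = -0.6745.
σ = (2.041 − 1.089)/(-0.6745 − (-1.645)) = 0.982.
μ = 1.089 − (-1.645)·0.982 = 2.703.
CV = √(exp(σ²)−1) = √(exp(0.9638)−1) = 1.273.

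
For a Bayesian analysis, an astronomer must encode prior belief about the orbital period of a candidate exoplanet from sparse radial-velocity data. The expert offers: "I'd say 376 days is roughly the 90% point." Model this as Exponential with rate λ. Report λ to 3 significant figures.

λ ≈ 0.00612

P(T < 376.0) = 1 − e^(−λ·376.0) = 0.9, so λ = −ln(1−0.9)/376.0 = −ln(0.1)/376.0 = 0.00612.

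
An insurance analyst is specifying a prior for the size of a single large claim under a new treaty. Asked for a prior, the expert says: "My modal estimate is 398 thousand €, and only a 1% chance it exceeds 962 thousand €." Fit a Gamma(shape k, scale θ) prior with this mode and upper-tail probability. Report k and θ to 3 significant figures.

k ≈ 7.07, θ ≈ 65.6

Gamma(k,θ) with k>1 has mode (k−1)θ, so θ = 398/(k−1).
Need P(X < 962) = 0.99 with θ tied to k this way. Start at k = 2, θ = 398: P(X<962) ≈ 0.695.
Too low — raise k to concentrate. Iterating converges to k ≈ 7.07.
Then θ = 398/(7.07−1) ≈ 65.6.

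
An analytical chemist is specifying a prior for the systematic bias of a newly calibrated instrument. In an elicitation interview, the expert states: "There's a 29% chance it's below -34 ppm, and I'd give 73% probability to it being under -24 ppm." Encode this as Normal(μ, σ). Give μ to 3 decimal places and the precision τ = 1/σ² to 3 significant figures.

μ = -29.255, τ = 0.0136

For Normal(μ,σ), the p-quantile is μ + z_p·σ. Here z_{0.29} = -0.5534, z_{0.73} = 0.6128.
So -34 = μ − 0.5534σ and -24 = μ + 0.6128σ.
Subtracting: σ = (-24 − -34)/(0.6128 − (-0.5534)) = 8.575.
Then μ = -34 − (-0.5534)·8.575 = -29.255.
Precision τ = 1/σ² = 1/8.575² = 0.0136.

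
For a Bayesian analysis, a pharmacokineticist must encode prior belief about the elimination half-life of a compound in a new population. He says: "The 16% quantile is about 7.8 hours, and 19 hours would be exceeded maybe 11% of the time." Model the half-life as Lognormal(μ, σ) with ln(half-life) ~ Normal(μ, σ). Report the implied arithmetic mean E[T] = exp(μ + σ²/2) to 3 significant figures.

E[T] ≈ 12.6 hours

If T ~ Lognormal(μ,σ) then ln T ~ Normal(μ,σ), so the p-quantile of ln T is μ + z_p·σ.
ln(7.8) = 2.054 and ln(19) = 2.944; z_{0.16} = -0.9945, z_{0.89} = 1.227.
σ = (2.944 − 2.054)/(1.227 − (-0.9945)) = 0.401.
μ = 2.054 − (-0.9945)·0.401 = 2.453.
E[T] = exp(μ + σ²/2) = exp(2.453 + 0.0803) = 12.6 hours.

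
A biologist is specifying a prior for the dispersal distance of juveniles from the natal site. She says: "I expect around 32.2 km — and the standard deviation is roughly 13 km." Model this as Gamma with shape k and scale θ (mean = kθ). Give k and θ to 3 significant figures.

k ≈ 6.14, θ ≈ 5.25

For Gamma(k, scale θ): mean = kθ, variance = kθ², so CV = 1/√k.
CV = SD/mean = 13/32.2 = 0.4037, hence k = 1/CV² = 6.14.
Then θ = mean/k = 32.2/6.14 = 5.25.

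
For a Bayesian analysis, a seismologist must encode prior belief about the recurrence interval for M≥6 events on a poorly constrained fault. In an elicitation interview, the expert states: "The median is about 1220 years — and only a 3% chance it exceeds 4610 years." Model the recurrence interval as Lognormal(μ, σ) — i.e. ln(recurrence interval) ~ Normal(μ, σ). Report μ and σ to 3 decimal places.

μ ≈ 7.107, σ ≈ 0.707

If T ~ Lognormal(μ,σ) then ln T ~ Normal(μ,σ), so the p-quantile of ln T is μ + z_p·σ.
ln(1220) = 7.107 and ln(4610) = 8.436; z_{0.5} = 0, z_{0.97} = 1.881.
σ = (8.436 − 7.107)/(1.881 − (0)) = 0.707.
μ = 7.107 − (0)·0.707 = 7.107.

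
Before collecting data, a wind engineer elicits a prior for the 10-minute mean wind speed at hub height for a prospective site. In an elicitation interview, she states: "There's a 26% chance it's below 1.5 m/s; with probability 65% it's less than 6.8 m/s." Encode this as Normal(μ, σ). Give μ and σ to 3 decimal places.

For Normal(μ,σ), the p-quantile is μ + z_p·σ. Here z_{0.26} = -0.6433, z_{0.65} = 0.3853.
So 1.5 = μ − 0.6433σ and 6.8 = μ + 0.3853σ.
Subtracting: σ = (6.8 − 1.5)/(0.3853 − (-0.6433)) = 5.152.
Then μ = 1.5 − (-0.6433)·5.152 = 4.815.

μ = 4.815, σ = 5.152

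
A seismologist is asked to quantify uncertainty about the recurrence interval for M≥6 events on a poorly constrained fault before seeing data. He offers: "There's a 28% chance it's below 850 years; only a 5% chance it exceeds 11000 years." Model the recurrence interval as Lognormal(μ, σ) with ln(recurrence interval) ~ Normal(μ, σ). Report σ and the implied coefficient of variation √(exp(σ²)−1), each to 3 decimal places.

If T ~ Lognormal(μ,σ) then ln T ~ Normal(μ,σ), so the p-quantile of ln T is μ + z_p·σ.
ln(850) = 6.745 and ln(11000) = 9.306; z_{0.28} = -0.5828, z_{0.95} = 1.645.
σ = (9.306 − 6.745)/(1.645 − (-0.5828)) = 1.149.
μ = 6.745 − (-0.5828)·1.149 = 7.415.
CV = √(exp(σ²)−1) = √(exp(1.3210)−1) = 1.657.

σ ≈ 1.149, CV ≈ 1.657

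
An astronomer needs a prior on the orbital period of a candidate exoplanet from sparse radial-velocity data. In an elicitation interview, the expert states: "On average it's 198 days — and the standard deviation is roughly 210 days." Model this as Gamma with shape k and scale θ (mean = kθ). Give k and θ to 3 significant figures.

For Gamma(k, scale θ): mean = kθ, variance = kθ², so CV = 1/√k.
CV = SD/mean = 210/198 = 1.061, hence k = 1/CV² = 0.889.
Then θ = mean/k = 198/0.889 = 223.

k ≈ 0.889, θ ≈ 223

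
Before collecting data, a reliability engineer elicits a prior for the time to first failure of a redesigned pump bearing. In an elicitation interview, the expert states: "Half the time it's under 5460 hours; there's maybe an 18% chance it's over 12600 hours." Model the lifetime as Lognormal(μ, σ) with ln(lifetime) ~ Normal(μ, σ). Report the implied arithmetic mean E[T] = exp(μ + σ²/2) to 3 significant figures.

E[T] ≈ 8290 hours

If T ~ Lognormal(μ,σ) then ln T ~ Normal(μ,σ), so the p-quantile of ln T is μ + z_p·σ.
ln(5460) = 8.605 and ln(12600) = 9.441; z_{0.5} = 0, z_{0.82} = 0.9154.
σ = (9.441 − 8.605)/(0.9154 − (0)) = 0.914.
μ = 8.605 − (0)·0.914 = 8.605.
E[T] = exp(μ + σ²/2) = exp(8.605 + 0.4173) = 8290 hours.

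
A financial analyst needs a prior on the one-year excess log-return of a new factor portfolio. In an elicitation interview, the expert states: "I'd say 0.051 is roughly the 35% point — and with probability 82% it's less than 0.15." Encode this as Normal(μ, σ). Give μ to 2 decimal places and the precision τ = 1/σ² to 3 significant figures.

μ = 0.08, τ = 173

The p-quantile of Normal(μ,σ) is μ + z_p·σ, with z_{0.35} = -0.3853 and z_{0.82} = 0.9154.
Eliminate σ: μ = (z₂·x₁ − z₁·x₂)/(z₂ − z₁) = (0.9154·0.051 − (-0.3853)·0.15)/1.301 = 0.08.
Then σ = (x₂ − x₁)/(z₂ − z₁) = (0.15 − 0.051)/1.301 = 0.08.
Precision τ = 1/σ² = 1/0.07611² = 173.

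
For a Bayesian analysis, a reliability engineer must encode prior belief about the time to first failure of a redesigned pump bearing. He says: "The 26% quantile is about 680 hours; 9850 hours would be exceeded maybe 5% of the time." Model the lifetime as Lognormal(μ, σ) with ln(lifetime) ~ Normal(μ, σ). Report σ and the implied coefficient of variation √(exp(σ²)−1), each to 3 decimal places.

σ ≈ 1.168, CV ≈ 1.707

If T ~ Lognormal(μ,σ) then ln T ~ Normal(μ,σ), so the p-quantile of ln T is μ + z_p·σ.
ln(680) = 6.522 and ln(9850) = 9.195; z_{0.26} = -0.6433, z_{0.95} = 1.645.
σ = (9.195 − 6.522)/(1.645 − (-0.6433)) = 1.168.
μ = 6.522 − (-0.6433)·1.168 = 7.274.
CV = √(exp(σ²)−1) = √(exp(1.3648)−1) = 1.707.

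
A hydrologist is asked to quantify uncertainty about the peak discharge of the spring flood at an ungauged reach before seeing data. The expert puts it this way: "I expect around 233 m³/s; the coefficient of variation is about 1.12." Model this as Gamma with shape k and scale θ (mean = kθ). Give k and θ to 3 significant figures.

For Gamma(k, scale θ): mean = kθ, variance = kθ², so CV = 1/√k.
CV = 1.12, hence k = 1/CV² = 0.797.
Then θ = mean/k = 233/0.797 = 292.

k ≈ 0.797, θ ≈ 292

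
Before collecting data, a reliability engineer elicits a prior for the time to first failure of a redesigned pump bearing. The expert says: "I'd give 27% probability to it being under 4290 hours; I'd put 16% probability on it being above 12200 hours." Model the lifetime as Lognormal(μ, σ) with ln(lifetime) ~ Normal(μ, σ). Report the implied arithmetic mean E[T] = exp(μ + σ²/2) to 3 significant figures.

If T ~ Lognormal(μ,σ) then ln T ~ Normal(μ,σ), so the p-quantile of ln T is μ + z_p·σ.
ln(4290) = 8.364 and ln(12200) = 9.409; z_{0.27} = -0.6128, z_{0.84} = 0.9945.
σ = (9.409 − 8.364)/(0.9945 − (-0.6128)) = 0.650.
μ = 8.364 − (-0.6128)·0.650 = 8.763.
E[T] = exp(μ + σ²/2) = exp(8.763 + 0.2114) = 7890 hours.

E[T] ≈ 7890 hours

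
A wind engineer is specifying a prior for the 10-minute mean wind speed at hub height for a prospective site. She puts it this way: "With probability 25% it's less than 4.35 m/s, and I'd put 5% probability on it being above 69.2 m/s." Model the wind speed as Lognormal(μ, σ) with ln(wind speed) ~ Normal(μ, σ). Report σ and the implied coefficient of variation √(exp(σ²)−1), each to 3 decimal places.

σ ≈ 1.193, CV ≈ 1.775

If T ~ Lognormal(μ,σ) then ln T ~ Normal(μ,σ), so the p-quantile of ln T is μ + z_p·σ.
ln(4.35) = 1.47 and ln(69.2) = 4.237; z_{0.25} = -0.6745, z_{0.95} = 1.645.
σ = (4.237 − 1.47)/(1.645 − (-0.6745)) = 1.193.
μ = 1.47 − (-0.6745)·1.193 = 2.275.
CV = √(exp(σ²)−1) = √(exp(1.4231)−1) = 1.775.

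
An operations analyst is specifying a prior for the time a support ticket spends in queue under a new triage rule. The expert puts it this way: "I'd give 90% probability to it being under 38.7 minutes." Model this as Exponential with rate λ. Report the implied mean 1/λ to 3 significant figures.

P(T < 38.7) = 1 − e^(−λ·38.7) = 0.9, so λ = −ln(1−0.9)/38.7 = −ln(0.1)/38.7 = 0.0595.
Mean = 1/λ = 16.8 minutes.

mean ≈ 16.8 minutes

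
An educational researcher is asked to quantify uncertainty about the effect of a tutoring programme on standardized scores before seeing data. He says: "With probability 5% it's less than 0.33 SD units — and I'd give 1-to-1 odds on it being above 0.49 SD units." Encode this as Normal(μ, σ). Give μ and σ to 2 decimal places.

The p-quantile of Normal(μ,σ) is μ + z_p·σ, with z_{0.05} = -1.645 and z_{0.5} = 0.
Eliminate σ: μ = (z₂·x₁ − z₁·x₂)/(z₂ − z₁) = (0·0.33 − (-1.645)·0.49)/1.645 = 0.49.
Then σ = (x₂ − x₁)/(z₂ − z₁) = (0.49 − 0.33)/1.645 = 0.10.

μ = 0.49, σ = 0.10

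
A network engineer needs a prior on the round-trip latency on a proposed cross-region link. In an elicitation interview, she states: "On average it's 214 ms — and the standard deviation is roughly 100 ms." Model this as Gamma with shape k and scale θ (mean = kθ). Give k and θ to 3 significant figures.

For Gamma(k, scale θ): mean = kθ, variance = kθ², so CV = 1/√k.
CV = SD/mean = 100/214 = 0.4673, hence k = 1/CV² = 4.58.
Then θ = mean/k = 214/4.58 = 46.7.

k ≈ 4.58, θ ≈ 46.7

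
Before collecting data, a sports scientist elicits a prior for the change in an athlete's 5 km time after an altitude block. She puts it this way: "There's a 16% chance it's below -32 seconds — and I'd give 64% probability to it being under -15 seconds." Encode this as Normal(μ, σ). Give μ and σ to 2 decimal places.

For Normal(μ,σ), the p-quantile is μ + z_p·σ. Here z_{0.16} = -0.9945, z_{0.64} = 0.3585.
So -32 = μ − 0.9945σ and -15 = μ + 0.3585σ.
Subtracting: σ = (-15 − -32)/(0.3585 − (-0.9945)) = 12.57.
Then μ = -32 − (-0.9945)·12.57 = -19.50.

μ = -19.50, σ = 12.57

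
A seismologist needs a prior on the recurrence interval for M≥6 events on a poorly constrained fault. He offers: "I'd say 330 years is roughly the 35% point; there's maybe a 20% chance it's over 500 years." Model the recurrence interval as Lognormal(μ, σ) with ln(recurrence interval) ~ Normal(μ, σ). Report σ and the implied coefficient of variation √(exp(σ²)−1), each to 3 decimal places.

If T ~ Lognormal(μ,σ) then ln T ~ Normal(μ,σ), so the p-quantile of ln T is μ + z_p·σ.
ln(330) = 5.799 and ln(500) = 6.215; z_{0.35} = -0.3853, z_{0.8} = 0.8416.
σ = (6.215 − 5.799)/(0.8416 − (-0.3853)) = 0.339.
μ = 5.799 − (-0.3853)·0.339 = 5.930.
CV = √(exp(σ²)−1) = √(exp(0.1147)−1) = 0.349.

σ ≈ 0.339, CV ≈ 0.349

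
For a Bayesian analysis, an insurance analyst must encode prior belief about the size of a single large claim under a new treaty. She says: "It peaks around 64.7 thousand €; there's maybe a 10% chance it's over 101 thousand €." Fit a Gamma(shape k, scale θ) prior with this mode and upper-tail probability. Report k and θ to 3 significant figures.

Gamma(k,θ) with k>1 has mode (k−1)θ, so θ = 64.7/(k−1).
Need P(X < 101) = 0.9 with θ tied to k this way. Start at k = 2, θ = 64.7: P(X<101) ≈ 0.462.
Too low — raise k to concentrate. Iterating converges to k ≈ 10.4.
Then θ = 64.7/(10.4−1) ≈ 6.86.

k ≈ 10.4, θ ≈ 6.86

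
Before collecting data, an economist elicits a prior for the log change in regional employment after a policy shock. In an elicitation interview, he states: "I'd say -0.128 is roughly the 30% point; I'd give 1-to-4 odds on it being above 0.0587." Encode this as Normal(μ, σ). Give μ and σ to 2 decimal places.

μ = -0.06, σ = 0.14

The p-quantile of Normal(μ,σ) is μ + z_p·σ, with z_{0.3} = -0.5244 and z_{0.8} = 0.8416.
Eliminate σ: μ = (z₂·x₁ − z₁·x₂)/(z₂ − z₁) = (0.8416·-0.128 − (-0.5244)·0.0587)/1.366 = -0.06.
Then σ = (x₂ − x₁)/(z₂ − z₁) = (0.0587 − -0.128)/1.366 = 0.14.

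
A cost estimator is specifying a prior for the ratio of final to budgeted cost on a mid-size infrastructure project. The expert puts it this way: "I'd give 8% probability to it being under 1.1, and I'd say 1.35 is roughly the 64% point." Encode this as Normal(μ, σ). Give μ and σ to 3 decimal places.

μ = 1.299, σ = 0.142

The p-quantile of Normal(μ,σ) is μ + z_p·σ, with z_{0.08} = -1.405 and z_{0.64} = 0.3585.
Eliminate σ: μ = (z₂·x₁ − z₁·x₂)/(z₂ − z₁) = (0.3585·1.1 − (-1.405)·1.35)/1.764 = 1.299.
Then σ = (x₂ − x₁)/(z₂ − z₁) = (1.35 − 1.1)/1.764 = 0.142.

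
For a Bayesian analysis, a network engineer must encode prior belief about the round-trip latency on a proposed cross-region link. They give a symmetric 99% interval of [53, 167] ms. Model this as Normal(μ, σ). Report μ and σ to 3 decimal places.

μ = 110.000, σ = 22.129

A symmetric 99% interval runs μ ± z·σ with z = 2.576.
Half-width = 57, so σ = 57/2.576 = 22.129.
μ is the interval midpoint, 110.000.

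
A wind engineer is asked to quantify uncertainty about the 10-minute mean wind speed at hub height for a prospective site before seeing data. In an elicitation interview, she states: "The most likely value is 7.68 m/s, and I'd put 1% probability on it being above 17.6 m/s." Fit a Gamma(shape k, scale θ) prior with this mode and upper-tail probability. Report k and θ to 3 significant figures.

k ≈ 7.95, θ ≈ 1.1

Gamma(k,θ) with k>1 has mode (k−1)θ, so θ = 7.68/(k−1).
Need P(X < 17.6) = 0.99 with θ tied to k this way. Start at k = 2, θ = 7.68: P(X<17.6) ≈ 0.667.
Too low — raise k to concentrate. Iterating converges to k ≈ 7.95.
Then θ = 7.68/(7.95−1) ≈ 1.1.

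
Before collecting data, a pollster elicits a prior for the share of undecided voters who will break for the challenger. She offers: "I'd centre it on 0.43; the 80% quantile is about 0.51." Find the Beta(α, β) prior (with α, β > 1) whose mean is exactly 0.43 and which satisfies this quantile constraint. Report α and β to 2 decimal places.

α ≈ 11.57, β ≈ 15.34

With mean 0.43 fixed, write α = 0.43s, β = 0.57s where s = α+β.
Need P(θ < 0.51) = 0.8 under Beta(0.43s, 0.57s). Normal approximation: (q−m)/√(m(1−m)/s) ≈ z_{0.8} = 0.842, so s ≈ 0.43·0.57·(0.842)²/(0.51−0.43)² = 27.1.
At s = 27.1: P(θ<0.51) ≈ 0.801. Adjusting to match 0.8 gives s ≈ 26.91.
So α = 0.43·26.91 ≈ 11.57, β = 0.57·26.91 ≈ 15.34.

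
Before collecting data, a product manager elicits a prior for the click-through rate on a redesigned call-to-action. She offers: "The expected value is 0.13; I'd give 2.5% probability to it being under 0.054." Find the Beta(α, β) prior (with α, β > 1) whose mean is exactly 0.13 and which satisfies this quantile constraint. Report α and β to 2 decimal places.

With mean 0.13 fixed, write α = 0.13s, β = 0.87s where s = α+β.
Need P(θ < 0.054) = 0.025 under Beta(0.13s, 0.87s). Normal approximation: (q−m)/√(m(1−m)/s) ≈ z_{0.025} = -1.96, so s ≈ 0.13·0.87·(-1.96)²/(0.054−0.13)² = 75.2.
At s = 75.2: P(θ<0.054) ≈ 0.008. Adjusting to match 0.025 gives s ≈ 52.13.
So α = 0.13·52.13 ≈ 6.78, β = 0.87·52.13 ≈ 45.35.

α ≈ 6.78, β ≈ 45.35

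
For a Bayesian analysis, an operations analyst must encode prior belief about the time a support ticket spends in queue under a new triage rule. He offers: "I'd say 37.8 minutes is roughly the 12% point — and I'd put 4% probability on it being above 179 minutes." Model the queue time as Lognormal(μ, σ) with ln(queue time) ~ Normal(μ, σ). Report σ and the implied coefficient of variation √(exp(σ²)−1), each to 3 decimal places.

σ ≈ 0.532, CV ≈ 0.571

If T ~ Lognormal(μ,σ) then ln T ~ Normal(μ,σ), so the p-quantile of ln T is μ + z_p·σ.
ln(37.8) = 3.632 and ln(179) = 5.187; z_{0.12} = -1.175, z_{0.96} = 1.751.
σ = (5.187 − 3.632)/(1.751 − (-1.175)) = 0.532.
μ = 3.632 − (-1.175)·0.532 = 4.257.
CV = √(exp(σ²)−1) = √(exp(0.2825)−1) = 0.571.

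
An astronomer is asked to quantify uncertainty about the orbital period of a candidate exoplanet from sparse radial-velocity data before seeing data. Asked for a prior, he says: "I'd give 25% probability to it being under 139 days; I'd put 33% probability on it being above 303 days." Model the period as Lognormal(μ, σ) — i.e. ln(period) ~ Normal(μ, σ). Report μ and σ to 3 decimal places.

μ ≈ 5.406, σ ≈ 0.699

If T ~ Lognormal(μ,σ) then ln T ~ Normal(μ,σ), so the p-quantile of ln T is μ + z_p·σ.
ln(139) = 4.934 and ln(303) = 5.714; z_{0.25} = -0.6745, z_{0.67} = 0.4399.
σ = (5.714 − 4.934)/(0.4399 − (-0.6745)) = 0.699.
μ = 4.934 − (-0.6745)·0.699 = 5.406.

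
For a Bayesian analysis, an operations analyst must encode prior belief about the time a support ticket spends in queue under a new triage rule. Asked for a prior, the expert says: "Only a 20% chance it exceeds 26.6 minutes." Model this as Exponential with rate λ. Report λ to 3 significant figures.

P(T > 26.6) = e^(−λ·26.6) = 0.2, so λ = −ln(0.2)/26.6 = 0.0605.

λ ≈ 0.0605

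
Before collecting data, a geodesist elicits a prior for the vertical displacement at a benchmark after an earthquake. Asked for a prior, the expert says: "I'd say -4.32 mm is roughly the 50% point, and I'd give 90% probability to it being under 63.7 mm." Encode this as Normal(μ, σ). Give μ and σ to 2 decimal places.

μ = -4.32, σ = 53.08

For Normal(μ,σ), the p-quantile is μ + z_p·σ. Here z_{0.5} = 0, z_{0.9} = 1.282.
So -4.32 = μ + 0σ and 63.7 = μ + 1.282σ.
Subtracting: σ = (63.7 − -4.32)/(1.282 − (0)) = 53.08.
Then μ = -4.32 − (0)·53.08 = -4.32.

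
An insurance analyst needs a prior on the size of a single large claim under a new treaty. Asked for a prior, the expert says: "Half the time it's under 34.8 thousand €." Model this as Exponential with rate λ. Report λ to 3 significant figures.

λ ≈ 0.0199

Exponential median = ln 2 / λ, so λ = ln 2 / 34.8 = 0.0199.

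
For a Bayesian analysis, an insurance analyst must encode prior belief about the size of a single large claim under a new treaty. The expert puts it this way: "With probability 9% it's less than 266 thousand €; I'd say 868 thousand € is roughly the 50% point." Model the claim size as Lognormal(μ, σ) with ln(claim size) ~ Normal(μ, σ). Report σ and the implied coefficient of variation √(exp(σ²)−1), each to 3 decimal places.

If T ~ Lognormal(μ,σ) then ln T ~ Normal(μ,σ), so the p-quantile of ln T is μ + z_p·σ.
ln(266) = 5.583 and ln(868) = 6.766; z_{0.09} = -1.341, z_{0.5} = 0.
σ = (6.766 − 5.583)/(0 − (-1.341)) = 0.882.
μ = 5.583 − (-1.341)·0.882 = 6.766.
CV = √(exp(σ²)−1) = √(exp(0.7781)−1) = 1.085.

σ ≈ 0.882, CV ≈ 1.085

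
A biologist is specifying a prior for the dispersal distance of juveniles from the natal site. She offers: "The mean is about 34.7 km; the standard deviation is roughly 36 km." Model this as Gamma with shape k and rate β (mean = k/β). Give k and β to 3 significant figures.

For Gamma(k, rate β): mean = k/β, variance = k/β², so CV = 1/√k.
CV = SD/mean = 36/34.7 = 1.037, hence k = 1/CV² = 0.929.
Then β = k/mean = 0.929/34.7 = 0.0268.

k ≈ 0.929, β ≈ 0.0268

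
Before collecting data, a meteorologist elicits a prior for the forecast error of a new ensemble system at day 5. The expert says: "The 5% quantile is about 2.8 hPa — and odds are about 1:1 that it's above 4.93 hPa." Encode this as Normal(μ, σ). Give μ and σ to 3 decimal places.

μ = 4.930, σ = 1.295

For Normal(μ,σ), the p-quantile is μ + z_p·σ. Here z_{0.05} = -1.645, z_{0.5} = 0.
So 2.8 = μ − 1.645σ and 4.93 = μ + 0σ.
Subtracting: σ = (4.93 − 2.8)/(0 − (-1.645)) = 1.295.
Then μ = 2.8 − (-1.645)·1.295 = 4.930.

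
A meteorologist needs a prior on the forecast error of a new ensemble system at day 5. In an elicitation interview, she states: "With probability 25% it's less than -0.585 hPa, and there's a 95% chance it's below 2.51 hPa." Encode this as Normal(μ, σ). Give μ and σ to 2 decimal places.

The p-quantile of Normal(μ,σ) is μ + z_p·σ, with z_{0.25} = -0.6745 and z_{0.95} = 1.645.
Eliminate σ: μ = (z₂·x₁ − z₁·x₂)/(z₂ − z₁) = (1.645·-0.585 − (-0.6745)·2.51)/2.319 = 0.32.
Then σ = (x₂ − x₁)/(z₂ − z₁) = (2.51 − -0.585)/2.319 = 1.33.

μ = 0.32, σ = 1.33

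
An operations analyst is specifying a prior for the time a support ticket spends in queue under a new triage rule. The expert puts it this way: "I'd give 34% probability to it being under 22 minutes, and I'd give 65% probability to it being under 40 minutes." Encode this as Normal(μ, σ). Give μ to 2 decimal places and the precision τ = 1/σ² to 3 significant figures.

For Normal(μ,σ), the p-quantile is μ + z_p·σ. Here z_{0.34} = -0.4125, z_{0.65} = 0.3853.
So 22 = μ − 0.4125σ and 40 = μ + 0.3853σ.
Subtracting: σ = (40 − 22)/(0.3853 − (-0.4125)) = 22.56.
Then μ = 22 − (-0.4125)·22.56 = 31.31.
Precision τ = 1/σ² = 1/22.56² = 0.00196.

μ = 31.31, τ = 0.00196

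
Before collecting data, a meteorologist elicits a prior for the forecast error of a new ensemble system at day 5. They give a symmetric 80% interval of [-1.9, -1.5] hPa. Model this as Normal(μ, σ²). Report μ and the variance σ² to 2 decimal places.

A symmetric 80% interval runs μ ± z·σ with z = 1.282.
Half-width = 0.2, so σ = 0.2/1.282 = 0.156 and σ² = 0.02.
μ is the interval midpoint, -1.70.

μ = -1.70, σ² = 0.02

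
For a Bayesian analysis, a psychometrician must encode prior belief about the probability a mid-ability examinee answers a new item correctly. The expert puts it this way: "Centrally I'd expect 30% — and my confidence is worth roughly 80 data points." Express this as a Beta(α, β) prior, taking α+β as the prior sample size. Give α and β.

Under the effective-sample-size interpretation, Beta(α, β) has prior mean α/(α+β) and prior sample size α+β.
So α+β = 80 and α/(α+β) = 0.3, giving α = 0.3·80 = 24 and β = 80 − 24 = 56.

α = 24, β = 56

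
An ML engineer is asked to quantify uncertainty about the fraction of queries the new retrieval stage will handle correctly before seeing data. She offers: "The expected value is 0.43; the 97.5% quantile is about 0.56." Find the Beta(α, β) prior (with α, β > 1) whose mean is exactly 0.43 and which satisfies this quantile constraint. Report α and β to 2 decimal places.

With mean 0.43 fixed, write α = 0.43s, β = 0.57s where s = α+β.
Need P(θ < 0.56) = 0.975 under Beta(0.43s, 0.57s). Normal approximation: (q−m)/√(m(1−m)/s) ≈ z_{0.975} = 1.96, so s ≈ 0.43·0.57·(1.96)²/(0.56−0.43)² = 55.7.
At s = 55.7: P(θ<0.56) ≈ 0.974. Adjusting to match 0.975 gives s ≈ 56.33.
So α = 0.43·56.33 ≈ 24.22, β = 0.57·56.33 ≈ 32.11.

α ≈ 24.22, β ≈ 32.11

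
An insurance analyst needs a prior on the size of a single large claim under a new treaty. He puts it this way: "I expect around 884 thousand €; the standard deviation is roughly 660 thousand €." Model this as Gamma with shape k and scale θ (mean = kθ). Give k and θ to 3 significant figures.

For Gamma(k, scale θ): mean = kθ, variance = kθ², so CV = 1/√k.
CV = SD/mean = 660/884 = 0.7466, hence k = 1/CV² = 1.79.
Then θ = mean/k = 884/1.79 = 493.

k ≈ 1.79, θ ≈ 493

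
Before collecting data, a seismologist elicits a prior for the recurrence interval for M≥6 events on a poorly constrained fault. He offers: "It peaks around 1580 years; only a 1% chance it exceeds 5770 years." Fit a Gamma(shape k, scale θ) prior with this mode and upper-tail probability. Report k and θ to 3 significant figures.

Gamma(k,θ) with k>1 has mode (k−1)θ, so θ = 1580/(k−1).
Need P(X < 5770) = 0.99 with θ tied to k this way. Start at k = 2, θ = 1580: P(X<5770) ≈ 0.879.
Too low — raise k to concentrate. Iterating converges to k ≈ 3.55.
Then θ = 1580/(3.55−1) ≈ 619.

k ≈ 3.55, θ ≈ 619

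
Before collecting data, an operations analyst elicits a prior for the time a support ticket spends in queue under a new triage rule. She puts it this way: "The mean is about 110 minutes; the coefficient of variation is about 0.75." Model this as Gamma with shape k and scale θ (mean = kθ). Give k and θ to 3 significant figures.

k ≈ 1.78, θ ≈ 61.9

For Gamma(k, scale θ): mean = kθ, variance = kθ², so CV = 1/√k.
CV = 0.75, hence k = 1/CV² = 1.78.
Then θ = mean/k = 110/1.78 = 61.9.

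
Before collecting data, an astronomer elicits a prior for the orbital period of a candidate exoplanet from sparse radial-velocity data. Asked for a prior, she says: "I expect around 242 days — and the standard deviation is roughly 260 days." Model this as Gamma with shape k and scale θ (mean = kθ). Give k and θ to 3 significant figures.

k ≈ 0.866, θ ≈ 279

For Gamma(k, scale θ): mean = kθ, variance = kθ², so CV = 1/√k.
CV = SD/mean = 260/242 = 1.074, hence k = 1/CV² = 0.866.
Then θ = mean/k = 242/0.866 = 279.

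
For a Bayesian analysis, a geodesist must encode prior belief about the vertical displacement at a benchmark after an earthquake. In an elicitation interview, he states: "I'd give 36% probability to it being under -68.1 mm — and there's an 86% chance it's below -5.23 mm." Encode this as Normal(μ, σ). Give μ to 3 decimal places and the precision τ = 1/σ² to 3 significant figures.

For Normal(μ,σ), the p-quantile is μ + z_p·σ. Here z_{0.36} = -0.3585, z_{0.86} = 1.08.
So -68.1 = μ − 0.3585σ and -5.23 = μ + 1.08σ.
Subtracting: σ = (-5.23 − -68.1)/(1.08 − (-0.3585)) = 43.697.
Then μ = -68.1 − (-0.3585)·43.697 = -52.436.
Precision τ = 1/σ² = 1/43.7² = 0.000524.

μ = -52.436, τ = 0.000524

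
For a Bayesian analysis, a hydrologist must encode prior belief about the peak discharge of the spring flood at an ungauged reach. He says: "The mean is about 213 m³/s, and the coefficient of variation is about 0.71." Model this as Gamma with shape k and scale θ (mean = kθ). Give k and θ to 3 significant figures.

For Gamma(k, scale θ): mean = kθ, variance = kθ², so CV = 1/√k.
CV = 0.71, hence k = 1/CV² = 1.98.
Then θ = mean/k = 213/1.98 = 107.

k ≈ 1.98, θ ≈ 107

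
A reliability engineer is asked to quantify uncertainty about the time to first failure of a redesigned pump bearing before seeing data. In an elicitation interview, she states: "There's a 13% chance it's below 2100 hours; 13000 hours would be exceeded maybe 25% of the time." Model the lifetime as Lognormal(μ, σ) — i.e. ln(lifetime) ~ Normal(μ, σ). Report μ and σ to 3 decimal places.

If T ~ Lognormal(μ,σ) then ln T ~ Normal(μ,σ), so the p-quantile of ln T is μ + z_p·σ.
ln(2100) = 7.65 and ln(13000) = 9.473; z_{0.13} = -1.126, z_{0.75} = 0.6745.
σ = (9.473 − 7.65)/(0.6745 − (-1.126)) = 1.012.
μ = 7.65 − (-1.126)·1.012 = 8.790.

μ ≈ 8.790, σ ≈ 1.012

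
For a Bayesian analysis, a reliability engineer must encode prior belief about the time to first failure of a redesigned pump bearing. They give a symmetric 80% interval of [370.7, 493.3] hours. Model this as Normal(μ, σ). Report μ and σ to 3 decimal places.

A symmetric 80% interval runs μ ± z·σ with z = 1.282.
Half-width = 61.3, so σ = 61.3/1.282 = 47.833.
μ is the interval midpoint, 432.000.

μ = 432.000, σ = 47.833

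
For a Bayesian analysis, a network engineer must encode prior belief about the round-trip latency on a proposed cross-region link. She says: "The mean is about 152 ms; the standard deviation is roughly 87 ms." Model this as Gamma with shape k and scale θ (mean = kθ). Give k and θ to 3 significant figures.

k ≈ 3.05, θ ≈ 49.8

For Gamma(k, scale θ): mean = kθ, variance = kθ², so CV = 1/√k.
CV = SD/mean = 87/152 = 0.5724, hence k = 1/CV² = 3.05.
Then θ = mean/k = 152/3.05 = 49.8.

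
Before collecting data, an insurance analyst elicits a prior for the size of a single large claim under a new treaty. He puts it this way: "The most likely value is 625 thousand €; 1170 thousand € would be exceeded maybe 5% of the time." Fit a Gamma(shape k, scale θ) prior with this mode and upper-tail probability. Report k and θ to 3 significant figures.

k ≈ 8.08, θ ≈ 88.3

Gamma(k,θ) with k>1 has mode (k−1)θ, so θ = 625/(k−1).
Need P(X < 1170) = 0.95 with θ tied to k this way. Start at k = 2, θ = 625: P(X<1170) ≈ 0.558.
Too low — raise k to concentrate. Iterating converges to k ≈ 8.08.
Then θ = 625/(8.08−1) ≈ 88.3.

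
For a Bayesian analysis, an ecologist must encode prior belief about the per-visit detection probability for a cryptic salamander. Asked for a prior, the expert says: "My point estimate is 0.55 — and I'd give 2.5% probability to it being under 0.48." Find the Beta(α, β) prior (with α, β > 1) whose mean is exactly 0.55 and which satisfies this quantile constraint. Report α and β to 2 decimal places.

α ≈ 107.42, β ≈ 87.89

With mean 0.55 fixed, write α = 0.55s, β = 0.45s where s = α+β.
Need P(θ < 0.48) = 0.025 under Beta(0.55s, 0.45s). Normal approximation: (q−m)/√(m(1−m)/s) ≈ z_{0.025} = -1.96, so s ≈ 0.55·0.45·(-1.96)²/(0.48−0.55)² = 194.0.
At s = 194.0: P(θ<0.48) ≈ 0.025. Adjusting to match 0.025 gives s ≈ 195.31.
So α = 0.55·195.31 ≈ 107.42, β = 0.45·195.31 ≈ 87.89.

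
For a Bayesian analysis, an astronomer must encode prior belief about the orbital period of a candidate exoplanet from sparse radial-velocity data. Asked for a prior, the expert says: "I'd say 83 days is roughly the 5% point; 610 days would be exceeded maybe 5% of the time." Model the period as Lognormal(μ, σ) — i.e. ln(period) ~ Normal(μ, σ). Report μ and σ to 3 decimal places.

μ ≈ 5.416, σ ≈ 0.606

If T ~ Lognormal(μ,σ) then ln T ~ Normal(μ,σ), so the p-quantile of ln T is μ + z_p·σ.
ln(83) = 4.419 and ln(610) = 6.413; z_{0.05} = -1.645, z_{0.95} = 1.645.
σ = (6.413 − 4.419)/(1.645 − (-1.645)) = 0.606.
μ = 4.419 − (-1.645)·0.606 = 5.416.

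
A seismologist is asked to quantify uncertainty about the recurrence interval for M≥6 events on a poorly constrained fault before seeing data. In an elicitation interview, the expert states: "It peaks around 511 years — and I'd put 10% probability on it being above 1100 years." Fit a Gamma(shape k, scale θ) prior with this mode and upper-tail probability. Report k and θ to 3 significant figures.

k ≈ 4.27, θ ≈ 156

Gamma(k,θ) with k>1 has mode (k−1)θ, so θ = 511/(k−1).
Need P(X < 1100) = 0.9 with θ tied to k this way. Start at k = 2, θ = 511: P(X<1100) ≈ 0.634.
Too low — raise k to concentrate. Iterating converges to k ≈ 4.27.
Then θ = 511/(4.27−1) ≈ 156.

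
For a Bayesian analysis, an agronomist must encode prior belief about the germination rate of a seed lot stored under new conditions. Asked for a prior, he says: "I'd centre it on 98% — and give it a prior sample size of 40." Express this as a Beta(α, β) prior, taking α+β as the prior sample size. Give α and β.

α = 39.2, β = 0.8

Under the effective-sample-size interpretation, Beta(α, β) has prior mean α/(α+β) and prior sample size α+β.
So α+β = 40 and α/(α+β) = 0.98, giving α = 0.98·40 = 39.2 and β = 40 − 39.2 = 0.8.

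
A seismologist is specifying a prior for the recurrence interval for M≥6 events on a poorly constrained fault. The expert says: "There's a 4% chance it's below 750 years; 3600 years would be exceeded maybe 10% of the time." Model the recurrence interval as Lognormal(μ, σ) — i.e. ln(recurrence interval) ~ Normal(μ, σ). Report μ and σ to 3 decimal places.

If T ~ Lognormal(μ,σ) then ln T ~ Normal(μ,σ), so the p-quantile of ln T is μ + z_p·σ.
ln(750) = 6.62 and ln(3600) = 8.189; z_{0.04} = -1.751, z_{0.9} = 1.282.
σ = (8.189 − 6.62)/(1.282 − (-1.751)) = 0.517.
μ = 6.62 − (-1.751)·0.517 = 7.526.

μ ≈ 7.526, σ ≈ 0.517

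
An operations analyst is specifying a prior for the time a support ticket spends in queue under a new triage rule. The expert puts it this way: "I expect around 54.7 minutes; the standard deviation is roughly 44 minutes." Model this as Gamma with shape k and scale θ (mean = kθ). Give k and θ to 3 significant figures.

k ≈ 1.55, θ ≈ 35.4

For Gamma(k, scale θ): mean = kθ, variance = kθ², so CV = 1/√k.
CV = SD/mean = 44/54.7 = 0.8044, hence k = 1/CV² = 1.55.
Then θ = mean/k = 54.7/1.55 = 35.4.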